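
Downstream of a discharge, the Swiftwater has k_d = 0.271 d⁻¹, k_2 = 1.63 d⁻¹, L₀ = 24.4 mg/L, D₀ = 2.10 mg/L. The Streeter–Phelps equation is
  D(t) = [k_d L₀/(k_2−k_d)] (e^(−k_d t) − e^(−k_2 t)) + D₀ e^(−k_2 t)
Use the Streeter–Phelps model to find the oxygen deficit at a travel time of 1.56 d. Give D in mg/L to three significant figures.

k_d L₀/(k_2−k_d) = 0.271×24.4/(1.63−0.271) = 6.612/1.359 = 4.866 mg/L.
e^(−k_d t) = e^(−0.271×1.560) = 0.6552; e^(−k_2 t) = e^(−1.63×1.560) = 0.07865.
D = 4.866 × (0.6552 − 0.07865) + 2.10 × 0.07865 = 2.805 + 0.1652 = 2.971 mg/L.

D ≈ 2.97 mg/L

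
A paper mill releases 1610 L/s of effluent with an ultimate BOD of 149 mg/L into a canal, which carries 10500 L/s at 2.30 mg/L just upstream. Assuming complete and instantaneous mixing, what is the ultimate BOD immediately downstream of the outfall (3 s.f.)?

21.8 mg/L

Flow-weighted mixing: C = (Q_r C_r + Q_w C_w)/(Q_r + Q_w)
= (10500×2.30 + 1610×149)/(10500 + 1610) = 264000/12110 = 21.80 mg/L.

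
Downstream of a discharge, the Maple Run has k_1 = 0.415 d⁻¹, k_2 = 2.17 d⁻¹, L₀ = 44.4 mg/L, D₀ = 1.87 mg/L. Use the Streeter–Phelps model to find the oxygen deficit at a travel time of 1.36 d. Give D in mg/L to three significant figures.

k_1 L₀/(k_2−k_1) = 0.415×44.4/(2.17−0.415) = 18.43/1.755 = 10.50 mg/L.
e^(−k_1 t) = e^(−0.415×1.360) = 0.5687; e^(−k_2 t) = e^(−2.17×1.360) = 0.05228.
D = 10.50 × (0.5687 − 0.05228) + 1.87 × 0.05228 = 5.422 + 0.09776 = 5.520 mg/L.

D ≈ 5.52 mg/L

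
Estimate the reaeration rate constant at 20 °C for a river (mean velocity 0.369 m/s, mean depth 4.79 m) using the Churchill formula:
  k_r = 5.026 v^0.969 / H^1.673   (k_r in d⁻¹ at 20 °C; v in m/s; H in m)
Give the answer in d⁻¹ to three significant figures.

k_r ≈ 0.139 d⁻¹

k_r = 5.026 × 0.369^0.969 / 4.79^1.673 = 5.026 × 0.3806 / 13.75 = 0.1391 d⁻¹.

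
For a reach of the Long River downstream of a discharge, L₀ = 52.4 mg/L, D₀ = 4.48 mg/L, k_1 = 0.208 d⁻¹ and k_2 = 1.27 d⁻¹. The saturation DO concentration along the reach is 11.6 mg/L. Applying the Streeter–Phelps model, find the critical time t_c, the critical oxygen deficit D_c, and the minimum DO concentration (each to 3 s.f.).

At the critical point dD/dt = 0, so k_1 L₀ e^(−k_1 t) = k_2 D. Substituting D(t) from the Streeter–Phelps equation and solving for t gives
t_c = ln[(k_2/k_1)(1 − D₀(k_2−k_1)/(k_1 L₀))] / (k_2−k_1).
Here k_2−k_1 = 1.062 d⁻¹ and 1 − D₀(k_2−k_1)/(k_1 L₀) = 1 − 4.48×1.062/(0.208×52.4) = 0.5635, so
t_c = ln(6.106 × 0.5635) / 1.062 = 1.236 / 1.062 = 1.163 d.
L(t_c) = L₀ e^(−k_1 t_c) = 52.4 × 0.7851 = 41.14 mg/L, and at the critical point k_2 D_c = k_1 L, so D_c = (0.208/1.27) × 41.14 = 6.737 mg/L.
Minimum DO = C_s − D_c = 11.6 − 6.737 = 4.863 mg/L.

t_c ≈ 1.16 d; D_c ≈ 6.74 mg/L; min DO ≈ 4.86 mg/L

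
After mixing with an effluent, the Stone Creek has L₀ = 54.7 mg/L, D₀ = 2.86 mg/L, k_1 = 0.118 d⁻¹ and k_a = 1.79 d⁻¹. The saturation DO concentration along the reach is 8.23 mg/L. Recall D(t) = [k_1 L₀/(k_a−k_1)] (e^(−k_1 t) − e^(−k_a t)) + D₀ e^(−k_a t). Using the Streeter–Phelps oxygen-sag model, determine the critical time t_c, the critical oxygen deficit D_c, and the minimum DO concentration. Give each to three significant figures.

t_c ≈ 0.819 d; D_c ≈ 3.27 mg/L; min DO ≈ 4.96 mg/L

With k_a/k_1 = 15.17 and 1 − D₀(k_a−k_1)/(k_1 L₀) = 0.2591,
t_c = ln(15.17 × 0.2591) / (1.79 − 0.118) = ln(3.931) / 1.672 = 1.369/1.672 = 0.8187 d.
D_c = (k_1/k_a) L₀ e^(−k_1 t_c) = (0.118/1.79) × 54.7 × e^(−0.118×0.8187) = 0.06592 × 54.7 × 0.9079 = 3.274 mg/L.
Minimum DO = C_s − D_c = 8.23 − 3.274 = 4.956 mg/L.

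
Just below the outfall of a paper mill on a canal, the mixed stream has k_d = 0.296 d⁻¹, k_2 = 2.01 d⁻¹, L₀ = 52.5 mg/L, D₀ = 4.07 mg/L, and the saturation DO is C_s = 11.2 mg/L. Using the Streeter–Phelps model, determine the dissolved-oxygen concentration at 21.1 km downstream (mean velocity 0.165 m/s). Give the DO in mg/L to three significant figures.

Travel time t = x/v = 21.1 km / (0.165 m/s) = 21100 m / 0.165 m/s = 127900 s = 1.480 d.
k_d L₀/(k_2−k_d) = 0.296×52.5/(2.01−0.296) = 15.54/1.714 = 9.067 mg/L.
e^(−k_d t) = e^(−0.296×1.480) = 0.6453; e^(−k_2 t) = e^(−2.01×1.480) = 0.05105.
D = 9.067 × (0.6453 − 0.05105) + 4.07 × 0.05105 = 5.387 + 0.2078 = 5.595 mg/L.
DO = C_s − D = 11.2 − 5.595 = 5.605 mg/L.

DO ≈ 5.60 mg/L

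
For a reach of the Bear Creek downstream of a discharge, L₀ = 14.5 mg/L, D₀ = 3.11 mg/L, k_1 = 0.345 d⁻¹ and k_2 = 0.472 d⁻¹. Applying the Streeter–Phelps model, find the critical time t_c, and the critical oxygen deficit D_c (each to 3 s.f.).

t_c ≈ 1.82 d; D_c ≈ 5.66 mg/L

At the critical point dD/dt = 0, so k_1 L₀ e^(−k_1 t) = k_2 D. Substituting D(t) from the Streeter–Phelps equation and solving for t gives
t_c = ln[(k_2/k_1)(1 − D₀(k_2−k_1)/(k_1 L₀))] / (k_2−k_1).
Here k_2−k_1 = 0.1270 d⁻¹ and 1 − D₀(k_2−k_1)/(k_1 L₀) = 1 − 3.11×0.1270/(0.345×14.5) = 0.9210, so
t_c = ln(1.368 × 0.9210) / 0.1270 = 0.2312 / 0.1270 = 1.820 d.
D_c = (k_1/k_2) L₀ e^(−k_1 t_c) = (0.345/0.472) × 14.5 × e^(−0.345×1.820) = 0.7309 × 14.5 × 0.5336 = 5.656 mg/L.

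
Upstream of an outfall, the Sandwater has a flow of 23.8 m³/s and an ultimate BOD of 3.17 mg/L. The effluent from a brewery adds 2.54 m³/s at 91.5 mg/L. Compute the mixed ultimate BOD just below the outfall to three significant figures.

Flow-weighted mixing: C = (Q_r C_r + Q_w C_w)/(Q_r + Q_w)
= (23.8×3.17 + 2.54×91.5)/(23.8 + 2.54) = 307.9/26.34 = 11.69 mg/L.

11.7 mg/L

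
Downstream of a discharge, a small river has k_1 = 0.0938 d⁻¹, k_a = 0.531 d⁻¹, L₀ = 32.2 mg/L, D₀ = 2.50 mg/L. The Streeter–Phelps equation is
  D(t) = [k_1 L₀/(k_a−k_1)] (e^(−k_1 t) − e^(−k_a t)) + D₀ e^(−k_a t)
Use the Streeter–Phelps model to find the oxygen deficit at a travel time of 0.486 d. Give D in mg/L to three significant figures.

k_1 L₀/(k_a−k_1) = 0.0938×32.2/(0.531−0.0938) = 3.020/0.4372 = 6.908 mg/L.
e^(−k_1 t) = e^(−0.0938×0.4860) = 0.9554; e^(−k_a t) = e^(−0.531×0.4860) = 0.7725.
D = 6.908 × (0.9554 − 0.7725) + 2.50 × 0.7725 = 1.263 + 1.931 = 3.195 mg/L.

D ≈ 3.19 mg/L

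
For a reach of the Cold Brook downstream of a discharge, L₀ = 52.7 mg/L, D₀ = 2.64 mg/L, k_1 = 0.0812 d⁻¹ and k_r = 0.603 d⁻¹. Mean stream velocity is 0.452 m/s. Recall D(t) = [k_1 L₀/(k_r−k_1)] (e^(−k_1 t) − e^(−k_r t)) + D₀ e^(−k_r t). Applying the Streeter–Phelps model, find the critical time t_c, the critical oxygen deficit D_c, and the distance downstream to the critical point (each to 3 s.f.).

t_c ≈ 3.10 d; D_c ≈ 5.52 mg/L; x_c ≈ 121 km

At the critical point dD/dt = 0, so k_1 L₀ e^(−k_1 t) = k_r D. Substituting D(t) from the Streeter–Phelps equation and solving for t gives
t_c = ln[(k_r/k_1)(1 − D₀(k_r−k_1)/(k_1 L₀))] / (k_r−k_1).
Here k_r−k_1 = 0.5218 d⁻¹ and 1 − D₀(k_r−k_1)/(k_1 L₀) = 1 − 2.64×0.5218/(0.0812×52.7) = 0.6781, so
t_c = ln(7.426 × 0.6781) / 0.5218 = 1.617 / 0.5218 = 3.098 d.
L(t_c) = L₀ e^(−k_1 t_c) = 52.7 × 0.7776 = 40.98 mg/L, and at the critical point k_r D_c = k_1 L, so D_c = (0.0812/0.603) × 40.98 = 5.518 mg/L.
x_c = v t_c = 0.452 m/s × 3.098 d × 86400 s/d = 121000 m ≈ 121 km.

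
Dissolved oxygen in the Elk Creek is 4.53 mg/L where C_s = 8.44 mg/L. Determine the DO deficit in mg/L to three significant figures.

D ≈ 3.91 mg/L

D = C_s − C = 8.44 − 4.53 = 3.91 mg/L.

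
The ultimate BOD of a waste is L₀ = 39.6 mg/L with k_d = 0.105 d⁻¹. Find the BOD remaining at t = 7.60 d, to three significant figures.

L_t = L₀ e^(−k_d t) = 39.6 × e^(−0.105×7.60) = 39.6 × 0.4502 = 17.83 mg/L.

L ≈ 17.8 mg/L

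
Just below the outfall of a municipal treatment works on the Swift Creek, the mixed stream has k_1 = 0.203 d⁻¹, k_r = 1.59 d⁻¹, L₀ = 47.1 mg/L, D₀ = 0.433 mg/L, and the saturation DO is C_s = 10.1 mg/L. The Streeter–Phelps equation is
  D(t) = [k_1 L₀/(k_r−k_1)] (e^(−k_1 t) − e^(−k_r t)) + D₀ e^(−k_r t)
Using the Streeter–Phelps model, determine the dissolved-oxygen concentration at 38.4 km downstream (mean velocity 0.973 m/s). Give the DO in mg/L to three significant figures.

DO ≈ 6.94 mg/L

Travel time t = x/v = 38.4 km / (0.973 m/s) = 38400 m / 0.973 m/s = 39470 s = 0.4568 d.
k_1 L₀/(k_r−k_1) = 0.203×47.1/(1.59−0.203) = 9.561/1.387 = 6.894 mg/L.
e^(−k_1 t) = e^(−0.203×0.4568) = 0.9114; e^(−k_r t) = e^(−1.59×0.4568) = 0.4837.
D = 6.894 × (0.9114 − 0.4837) + 0.433 × 0.4837 = 2.949 + 0.2094 = 3.158 mg/L.
DO = C_s − D = 10.1 − 3.158 = 6.942 mg/L.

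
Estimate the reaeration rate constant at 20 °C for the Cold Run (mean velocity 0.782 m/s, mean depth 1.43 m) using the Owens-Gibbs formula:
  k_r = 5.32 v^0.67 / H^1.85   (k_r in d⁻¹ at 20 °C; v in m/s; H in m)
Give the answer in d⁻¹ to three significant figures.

k_r ≈ 2.33 d⁻¹

k_r = 5.32 × 0.782^0.67 / 1.43^1.85 = 5.32 × 0.8481 / 1.938 = 2.328 d⁻¹.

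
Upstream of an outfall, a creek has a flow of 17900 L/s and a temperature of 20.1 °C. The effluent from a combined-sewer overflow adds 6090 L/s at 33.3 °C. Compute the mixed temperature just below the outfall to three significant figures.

Flow-weighted mixing: C = (Q_r C_r + Q_w C_w)/(Q_r + Q_w)
= (17900×20.1 + 6090×33.3)/(17900 + 6090) = 562600/23990 = 23.45 °C.

23.5 °C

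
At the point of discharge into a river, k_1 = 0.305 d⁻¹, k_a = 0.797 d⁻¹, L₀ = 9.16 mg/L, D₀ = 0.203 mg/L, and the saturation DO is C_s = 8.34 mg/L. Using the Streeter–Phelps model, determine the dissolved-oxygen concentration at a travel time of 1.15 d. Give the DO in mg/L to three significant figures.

DO ≈ 6.53 mg/L

k_1 L₀/(k_a−k_1) = 0.305×9.16/(0.797−0.305) = 2.794/0.4920 = 5.678 mg/L.
e^(−k_1 t) = e^(−0.305×1.150) = 0.7042; e^(−k_a t) = e^(−0.797×1.150) = 0.3999.
D = 5.678 × (0.7042 − 0.3999) + 0.203 × 0.3999 = 1.728 + 0.08118 = 1.809 mg/L.
DO = C_s − D = 8.34 − 1.809 = 6.531 mg/L.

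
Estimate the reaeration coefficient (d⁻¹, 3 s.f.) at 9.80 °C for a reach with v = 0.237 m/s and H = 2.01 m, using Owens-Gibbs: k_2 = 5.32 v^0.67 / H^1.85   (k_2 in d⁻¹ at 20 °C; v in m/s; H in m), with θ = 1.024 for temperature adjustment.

k_2(20) = 5.32 × 0.237^0.67 / 2.01^1.85 = 5.32 × 0.3811 / 3.638 = 0.5573 d⁻¹.
k_2(9.80) = 0.5573 × 1.024^(9.80−20) = 0.5573 × 0.7851 = 0.4375 d⁻¹.

k_2 ≈ 0.438 d⁻¹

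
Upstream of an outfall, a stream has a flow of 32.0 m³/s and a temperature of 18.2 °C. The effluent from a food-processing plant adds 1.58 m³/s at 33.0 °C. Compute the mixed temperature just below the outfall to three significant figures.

Flow-weighted mixing: C = (Q_r C_r + Q_w C_w)/(Q_r + Q_w)
= (32.0×18.2 + 1.58×33.0)/(32.0 + 1.58) = 634.5/33.58 = 18.90 °C.

18.9 °C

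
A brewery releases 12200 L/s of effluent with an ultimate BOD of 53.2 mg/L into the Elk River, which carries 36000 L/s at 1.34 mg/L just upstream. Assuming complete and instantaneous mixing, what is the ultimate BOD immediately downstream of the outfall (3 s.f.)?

Flow-weighted mixing: C = (Q_r C_r + Q_w C_w)/(Q_r + Q_w)
= (36000×1.34 + 12200×53.2)/(36000 + 12200) = 697300/48200 = 14.47 mg/L.

14.5 mg/L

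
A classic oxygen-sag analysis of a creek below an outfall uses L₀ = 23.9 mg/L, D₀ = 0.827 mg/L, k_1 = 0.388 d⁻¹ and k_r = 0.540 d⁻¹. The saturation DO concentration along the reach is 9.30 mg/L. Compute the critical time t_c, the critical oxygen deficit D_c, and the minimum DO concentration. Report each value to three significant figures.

t_c ≈ 2.08 d; D_c ≈ 7.65 mg/L; min DO ≈ 1.65 mg/L

At the critical point dD/dt = 0, so k_1 L₀ e^(−k_1 t) = k_r D. Substituting D(t) from the Streeter–Phelps equation and solving for t gives
t_c = ln[(k_r/k_1)(1 − D₀(k_r−k_1)/(k_1 L₀))] / (k_r−k_1).
Here k_r−k_1 = 0.1520 d⁻¹ and 1 − D₀(k_r−k_1)/(k_1 L₀) = 1 − 0.827×0.1520/(0.388×23.9) = 0.9864, so
t_c = ln(1.392 × 0.9864) / 0.1520 = 0.3169 / 0.1520 = 2.085 d.
D_c = (k_1/k_r) L₀ e^(−k_1 t_c) = (0.388/0.540) × 23.9 × e^(−0.388×2.085) = 0.7185 × 23.9 × 0.4453 = 7.647 mg/L.
Minimum DO = C_s − D_c = 9.30 − 7.647 = 1.653 mg/L.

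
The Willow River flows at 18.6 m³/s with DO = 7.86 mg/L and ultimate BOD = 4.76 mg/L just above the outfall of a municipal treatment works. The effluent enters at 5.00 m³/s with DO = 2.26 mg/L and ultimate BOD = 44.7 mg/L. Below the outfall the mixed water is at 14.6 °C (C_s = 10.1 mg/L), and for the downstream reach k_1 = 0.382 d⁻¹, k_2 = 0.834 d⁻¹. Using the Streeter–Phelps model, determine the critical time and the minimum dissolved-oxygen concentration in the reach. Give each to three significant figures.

Mixed DO = (18.6×7.86 + 5.00×2.26)/(18.6+5.00) = 157.5/23.60 = 6.674 mg/L.
Mixed L₀ = (18.6×4.76 + 5.00×44.7)/(23.60) = 312.0/23.60 = 13.22 mg/L.
Initial deficit D₀ = C_s − DO₀ = 10.1 − 6.674 = 3.426 mg/L.
t_c = (1/0.4520) ln[(0.834/0.382)(1 − 3.426×0.4520/(0.382×13.22))] = 2.212 × ln(1.514) = 0.9173 d.
D_c = (0.382/0.834) × 13.22 × e^(−0.382×0.9173) = 0.4580 × 13.22 × 0.7044 = 4.266 mg/L.
Minimum DO = 10.1 − 4.266 = 5.834 mg/L.

t_c ≈ 0.917 d; minimum DO ≈ 5.83 mg/L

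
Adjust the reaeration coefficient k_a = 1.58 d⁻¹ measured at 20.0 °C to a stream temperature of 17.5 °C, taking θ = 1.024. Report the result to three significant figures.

k_a ≈ 1.49 d⁻¹

k_a(T₂) = k_a(T₁) · θ^(T₂−T₁) = 1.58 × 1.024^(17.5−20.0)
= 1.58 × 1.024^-2.50 = 1.58 × 0.9424 = 1.489 d⁻¹.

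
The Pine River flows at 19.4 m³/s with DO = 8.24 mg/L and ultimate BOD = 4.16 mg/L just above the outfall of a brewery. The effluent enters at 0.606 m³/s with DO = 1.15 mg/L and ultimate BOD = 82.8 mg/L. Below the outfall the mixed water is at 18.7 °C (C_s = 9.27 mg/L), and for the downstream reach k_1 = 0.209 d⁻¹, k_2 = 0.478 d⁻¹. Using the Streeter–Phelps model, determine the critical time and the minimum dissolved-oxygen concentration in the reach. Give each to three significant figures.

Mixed DO = (19.4×8.24 + 0.606×1.15)/(19.4+0.606) = 160.6/20.01 = 8.025 mg/L.
Mixed L₀ = (19.4×4.16 + 0.606×82.8)/(20.01) = 130.9/20.01 = 6.542 mg/L.
Initial deficit D₀ = C_s − DO₀ = 9.27 − 8.025 = 1.245 mg/L.
t_c = (1/0.2690) ln[(0.478/0.209)(1 − 1.245×0.2690/(0.209×6.542))] = 3.717 × ln(1.727) = 2.031 d.
D_c = (0.209/0.478) × 6.542 × e^(−0.209×2.031) = 0.4372 × 6.542 × 0.6541 = 1.871 mg/L.
Minimum DO = 9.27 − 1.871 = 7.399 mg/L.

t_c ≈ 2.03 d; minimum DO ≈ 7.40 mg/L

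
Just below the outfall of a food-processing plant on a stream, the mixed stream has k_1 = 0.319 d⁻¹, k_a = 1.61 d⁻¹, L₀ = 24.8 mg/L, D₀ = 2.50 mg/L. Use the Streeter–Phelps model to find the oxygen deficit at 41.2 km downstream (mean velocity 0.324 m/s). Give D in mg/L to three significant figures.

D ≈ 3.49 mg/L

Travel time t = x/v = 41.2 km / (0.324 m/s) = 41200 m / 0.324 m/s = 127200 s = 1.472 d.
k_1 L₀/(k_a−k_1) = 0.319×24.8/(1.61−0.319) = 7.911/1.291 = 6.128 mg/L.
e^(−k_1 t) = e^(−0.319×1.472) = 0.6253; e^(−k_a t) = e^(−1.61×1.472) = 0.09352.
D = 6.128 × (0.6253 − 0.09352) + 2.50 × 0.09352 = 3.259 + 0.2338 = 3.493 mg/L.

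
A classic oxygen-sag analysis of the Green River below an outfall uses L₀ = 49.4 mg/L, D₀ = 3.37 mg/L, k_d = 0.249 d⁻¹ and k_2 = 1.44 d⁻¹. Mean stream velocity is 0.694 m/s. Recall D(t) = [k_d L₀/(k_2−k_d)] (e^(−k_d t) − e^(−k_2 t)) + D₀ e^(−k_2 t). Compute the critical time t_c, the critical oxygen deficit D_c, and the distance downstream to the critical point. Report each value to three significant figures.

t_c ≈ 1.14 d; D_c ≈ 6.43 mg/L; x_c ≈ 68.5 km

At the critical point dD/dt = 0, so k_d L₀ e^(−k_d t) = k_2 D. Substituting D(t) from the Streeter–Phelps equation and solving for t gives
t_c = ln[(k_2/k_d)(1 − D₀(k_2−k_d)/(k_d L₀))] / (k_2−k_d).
Here k_2−k_d = 1.191 d⁻¹ and 1 − D₀(k_2−k_d)/(k_d L₀) = 1 − 3.37×1.191/(0.249×49.4) = 0.6737, so
t_c = ln(5.783 × 0.6737) / 1.191 = 1.360 / 1.191 = 1.142 d.
D_c = (k_d/k_2) L₀ e^(−k_d t_c) = (0.249/1.44) × 49.4 × e^(−0.249×1.142) = 0.1729 × 49.4 × 0.7525 = 6.428 mg/L.
x_c = v t_c = 0.694 m/s × 1.142 d × 86400 s/d = 68470 m ≈ 68.5 km.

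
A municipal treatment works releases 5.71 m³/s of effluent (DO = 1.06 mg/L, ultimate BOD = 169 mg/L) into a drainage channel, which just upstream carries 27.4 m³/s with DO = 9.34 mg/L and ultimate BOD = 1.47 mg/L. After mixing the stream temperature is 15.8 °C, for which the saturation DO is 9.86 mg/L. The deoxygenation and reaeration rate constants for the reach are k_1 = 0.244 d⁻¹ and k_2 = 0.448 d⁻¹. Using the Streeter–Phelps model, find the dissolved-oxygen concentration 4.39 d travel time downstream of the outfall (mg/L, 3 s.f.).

Mixed DO = (27.4×9.34 + 5.71×1.06)/(27.4+5.71) = 262.0/33.11 = 7.912 mg/L.
Mixed L₀ = (27.4×1.47 + 5.71×169)/(33.11) = 1005/33.11 = 30.36 mg/L.
Initial deficit D₀ = C_s − DO₀ = 9.86 − 7.912 = 1.948 mg/L.
D(4.39) = [0.244×30.36/(0.448−0.244)](e^(−0.244×4.39) − e^(−0.448×4.39)) + 1.948 e^(−0.448×4.39)
= 36.31 × (0.3426 − 0.1399) + 1.948 × 0.1399 = 7.633 mg/L.
DO = 9.86 − 7.633 = 2.227 mg/L.

DO ≈ 2.23 mg/L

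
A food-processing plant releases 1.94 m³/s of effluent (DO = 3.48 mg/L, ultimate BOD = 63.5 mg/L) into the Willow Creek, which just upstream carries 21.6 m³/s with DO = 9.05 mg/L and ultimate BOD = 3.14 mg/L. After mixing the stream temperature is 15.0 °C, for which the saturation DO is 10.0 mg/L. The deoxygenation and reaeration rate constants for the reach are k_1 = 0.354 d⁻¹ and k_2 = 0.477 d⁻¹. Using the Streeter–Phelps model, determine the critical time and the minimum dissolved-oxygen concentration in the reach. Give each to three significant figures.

Mixed DO = (21.6×9.05 + 1.94×3.48)/(21.6+1.94) = 202.2/23.54 = 8.591 mg/L.
Mixed L₀ = (21.6×3.14 + 1.94×63.5)/(23.54) = 191.0/23.54 = 8.114 mg/L.
Initial deficit D₀ = C_s − DO₀ = 10.0 − 8.591 = 1.409 mg/L.
t_c = (1/0.1230) ln[(0.477/0.354)(1 − 1.409×0.1230/(0.354×8.114))] = 8.130 × ln(1.266) = 1.919 d.
D_c = (0.354/0.477) × 8.114 × e^(−0.354×1.919) = 0.7421 × 8.114 × 0.5070 = 3.053 mg/L.
Minimum DO = 10.0 − 3.053 = 6.947 mg/L.

t_c ≈ 1.92 d; minimum DO ≈ 6.95 mg/L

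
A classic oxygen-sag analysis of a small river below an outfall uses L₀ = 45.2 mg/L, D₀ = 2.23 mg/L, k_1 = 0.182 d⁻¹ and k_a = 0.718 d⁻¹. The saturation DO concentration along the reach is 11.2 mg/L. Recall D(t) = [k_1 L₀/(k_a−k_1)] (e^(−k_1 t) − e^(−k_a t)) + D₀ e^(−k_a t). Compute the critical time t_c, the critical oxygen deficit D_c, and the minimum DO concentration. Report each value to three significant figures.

t_c = [1/(k_a−k_1)] ln[(k_a/k_1)(1 − D₀(k_a−k_1)/(k_1 L₀))]
= [1/(0.718−0.182)] ln[(0.718/0.182)(1 − 2.23×0.5360/(0.182×45.2))]
= (1/0.5360) ln[3.945 × 0.8547] = 1.866 × ln(3.372) = 1.866 × 1.215 = 2.268 d.
D_c = (k_1/k_a) L₀ e^(−k_1 t_c) = (0.182/0.718) × 45.2 × e^(−0.182×2.268) = 0.2535 × 45.2 × 0.6619 = 7.583 mg/L.
Minimum DO = C_s − D_c = 11.2 − 7.583 = 3.617 mg/L.

t_c ≈ 2.27 d; D_c ≈ 7.58 mg/L; min DO ≈ 3.62 mg/L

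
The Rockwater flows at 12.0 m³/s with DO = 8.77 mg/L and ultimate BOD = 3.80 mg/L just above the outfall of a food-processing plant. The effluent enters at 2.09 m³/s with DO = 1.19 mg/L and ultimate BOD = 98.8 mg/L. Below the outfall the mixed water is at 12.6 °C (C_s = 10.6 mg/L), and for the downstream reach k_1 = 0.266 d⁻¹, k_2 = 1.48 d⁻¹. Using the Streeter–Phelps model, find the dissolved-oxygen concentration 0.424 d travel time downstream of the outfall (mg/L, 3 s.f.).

DO ≈ 7.61 mg/L

Mixed DO = (12.0×8.77 + 2.09×1.19)/(12.0+2.09) = 107.7/14.09 = 7.646 mg/L.
Mixed L₀ = (12.0×3.80 + 2.09×98.8)/(14.09) = 252.1/14.09 = 17.89 mg/L.
Initial deficit D₀ = C_s − DO₀ = 10.6 − 7.646 = 2.954 mg/L.
D(0.424) = [0.266×17.89/(1.48−0.266)](e^(−0.266×0.424) − e^(−1.48×0.424)) + 2.954 e^(−1.48×0.424)
= 3.920 × (0.8933 − 0.5339) + 2.954 × 0.5339 = 2.986 mg/L.
DO = 10.6 − 2.986 = 7.614 mg/L.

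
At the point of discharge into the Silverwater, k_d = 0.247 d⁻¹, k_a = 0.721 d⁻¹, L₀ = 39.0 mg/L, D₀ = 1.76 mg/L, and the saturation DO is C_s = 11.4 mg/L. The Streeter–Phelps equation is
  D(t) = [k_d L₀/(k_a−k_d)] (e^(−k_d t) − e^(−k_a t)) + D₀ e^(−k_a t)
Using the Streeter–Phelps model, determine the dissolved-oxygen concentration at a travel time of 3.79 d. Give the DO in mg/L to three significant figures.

DO ≈ 4.64 mg/L

k_d L₀/(k_a−k_d) = 0.247×39.0/(0.721−0.247) = 9.633/0.4740 = 20.32 mg/L.
e^(−k_d t) = e^(−0.247×3.790) = 0.3921; e^(−k_a t) = e^(−0.721×3.790) = 0.06505.
D = 20.32 × (0.3921 − 0.06505) + 1.76 × 0.06505 = 6.647 + 0.1145 = 6.762 mg/L.
DO = C_s − D = 11.4 − 6.762 = 4.638 mg/L.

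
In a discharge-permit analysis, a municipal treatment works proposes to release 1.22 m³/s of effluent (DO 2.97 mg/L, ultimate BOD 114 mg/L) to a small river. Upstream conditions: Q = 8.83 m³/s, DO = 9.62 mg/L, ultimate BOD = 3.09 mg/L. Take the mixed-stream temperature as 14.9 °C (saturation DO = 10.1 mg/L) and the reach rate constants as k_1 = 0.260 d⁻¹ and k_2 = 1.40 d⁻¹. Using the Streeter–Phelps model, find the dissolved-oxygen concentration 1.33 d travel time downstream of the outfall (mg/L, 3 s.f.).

Mixed DO = (8.83×9.62 + 1.22×2.97)/(8.83+1.22) = 88.57/10.05 = 8.813 mg/L.
Mixed L₀ = (8.83×3.09 + 1.22×114)/(10.05) = 166.4/10.05 = 16.55 mg/L.
Initial deficit D₀ = C_s − DO₀ = 10.1 − 8.813 = 1.287 mg/L.
D(1.33) = [0.260×16.55/(1.40−0.260)](e^(−0.260×1.33) − e^(−1.40×1.33)) + 1.287 e^(−1.40×1.33)
= 3.775 × (0.7077 − 0.1554) + 1.287 × 0.1554 = 2.285 mg/L.
DO = 10.1 − 2.285 = 7.815 mg/L.

DO ≈ 7.81 mg/L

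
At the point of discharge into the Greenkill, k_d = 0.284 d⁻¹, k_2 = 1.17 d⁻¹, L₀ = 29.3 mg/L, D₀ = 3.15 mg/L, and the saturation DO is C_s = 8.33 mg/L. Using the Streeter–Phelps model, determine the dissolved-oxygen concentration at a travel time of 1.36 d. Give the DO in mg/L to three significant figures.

DO ≈ 3.22 mg/L

k_d L₀/(k_2−k_d) = 0.284×29.3/(1.17−0.284) = 8.321/0.8860 = 9.392 mg/L.
e^(−k_d t) = e^(−0.284×1.360) = 0.6796; e^(−k_2 t) = e^(−1.17×1.360) = 0.2037.
D = 9.392 × (0.6796 − 0.2037) + 3.15 × 0.2037 = 4.470 + 0.6416 = 5.111 mg/L.
DO = C_s − D = 8.33 − 5.111 = 3.219 mg/L.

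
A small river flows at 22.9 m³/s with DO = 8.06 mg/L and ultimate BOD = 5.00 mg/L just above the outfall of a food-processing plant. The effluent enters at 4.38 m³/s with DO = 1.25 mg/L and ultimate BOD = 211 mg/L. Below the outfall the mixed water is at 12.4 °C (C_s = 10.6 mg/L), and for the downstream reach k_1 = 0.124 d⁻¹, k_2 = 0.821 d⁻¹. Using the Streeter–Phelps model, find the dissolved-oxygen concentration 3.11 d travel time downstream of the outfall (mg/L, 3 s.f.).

DO ≈ 6.24 mg/L

Mixed DO = (22.9×8.06 + 4.38×1.25)/(22.9+4.38) = 190.0/27.28 = 6.967 mg/L.
Mixed L₀ = (22.9×5.00 + 4.38×211)/(27.28) = 1039/27.28 = 38.07 mg/L.
Initial deficit D₀ = C_s − DO₀ = 10.6 − 6.967 = 3.633 mg/L.
D(3.11) = [0.124×38.07/(0.821−0.124)](e^(−0.124×3.11) − e^(−0.821×3.11)) + 3.633 e^(−0.821×3.11)
= 6.774 × (0.6800 − 0.07782) + 3.633 × 0.07782 = 4.362 mg/L.
DO = 10.6 − 4.362 = 6.238 mg/L.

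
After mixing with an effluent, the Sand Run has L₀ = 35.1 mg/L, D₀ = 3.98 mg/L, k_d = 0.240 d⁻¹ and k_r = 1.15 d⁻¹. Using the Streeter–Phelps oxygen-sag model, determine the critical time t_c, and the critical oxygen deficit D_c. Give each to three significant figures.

t_c ≈ 1.10 d; D_c ≈ 5.62 mg/L

With k_r/k_d = 4.792 and 1 − D₀(k_r−k_d)/(k_d L₀) = 0.5701,
t_c = ln(4.792 × 0.5701) / (1.15 − 0.240) = ln(2.732) / 0.9100 = 1.005/0.9100 = 1.104 d.
L(t_c) = L₀ e^(−k_d t_c) = 35.1 × 0.7672 = 26.93 mg/L, and at the critical point k_r D_c = k_d L, so D_c = (0.240/1.15) × 26.93 = 5.620 mg/L.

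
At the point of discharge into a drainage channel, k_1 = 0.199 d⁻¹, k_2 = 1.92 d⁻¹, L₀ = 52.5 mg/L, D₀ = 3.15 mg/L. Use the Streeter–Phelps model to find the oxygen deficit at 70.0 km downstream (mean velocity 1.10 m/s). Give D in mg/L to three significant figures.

Travel time t = x/v = 70.0 km / (1.10 m/s) = 70000 m / 1.10 m/s = 63640 s = 0.7365 d.
k_1 L₀/(k_2−k_1) = 0.199×52.5/(1.92−0.199) = 10.45/1.721 = 6.071 mg/L.
e^(−k_1 t) = e^(−0.199×0.7365) = 0.8637; e^(−k_2 t) = e^(−1.92×0.7365) = 0.2431.
D = 6.071 × (0.8637 − 0.2431) + 3.15 × 0.2431 = 3.767 + 0.7659 = 4.533 mg/L.

D ≈ 4.53 mg/L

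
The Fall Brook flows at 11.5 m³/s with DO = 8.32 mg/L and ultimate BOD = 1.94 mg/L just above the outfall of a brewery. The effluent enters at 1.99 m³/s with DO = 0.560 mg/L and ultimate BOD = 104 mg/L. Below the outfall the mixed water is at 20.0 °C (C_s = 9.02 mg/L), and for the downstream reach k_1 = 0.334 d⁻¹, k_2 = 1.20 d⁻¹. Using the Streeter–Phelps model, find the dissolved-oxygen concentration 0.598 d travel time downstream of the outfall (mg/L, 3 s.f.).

DO ≈ 5.95 mg/L

Mixed DO = (11.5×8.32 + 1.99×0.560)/(11.5+1.99) = 96.79/13.49 = 7.175 mg/L.
Mixed L₀ = (11.5×1.94 + 1.99×104)/(13.49) = 229.3/13.49 = 17.00 mg/L.
Initial deficit D₀ = C_s − DO₀ = 9.02 − 7.175 = 1.845 mg/L.
D(0.598) = [0.334×17.00/(1.20−0.334)](e^(−0.334×0.598) − e^(−1.20×0.598)) + 1.845 e^(−1.20×0.598)
= 6.555 × (0.8190 − 0.4879) + 1.845 × 0.4879 = 3.070 mg/L.
DO = 9.02 − 3.070 = 5.950 mg/L.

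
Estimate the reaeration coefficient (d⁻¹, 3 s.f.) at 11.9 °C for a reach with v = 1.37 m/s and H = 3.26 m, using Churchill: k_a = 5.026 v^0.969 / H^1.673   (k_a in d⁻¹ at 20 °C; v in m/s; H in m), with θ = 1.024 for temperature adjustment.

k_a(20) = 5.026 × 1.37^0.969 / 3.26^1.673 = 5.026 × 1.357 / 7.221 = 0.9443 d⁻¹.
k_a(11.9) = 0.9443 × 1.024^(11.9−20) = 0.9443 × 0.8252 = 0.7792 d⁻¹.

k_a ≈ 0.779 d⁻¹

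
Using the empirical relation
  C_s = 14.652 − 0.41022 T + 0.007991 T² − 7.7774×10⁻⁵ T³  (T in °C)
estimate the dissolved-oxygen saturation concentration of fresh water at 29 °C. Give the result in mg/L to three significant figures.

C_s = 14.652 − 0.41022×29 + 0.007991×29² − 7.7774×10⁻⁵×29³ = 7.579 mg/L.

C_s ≈ 7.58 mg/L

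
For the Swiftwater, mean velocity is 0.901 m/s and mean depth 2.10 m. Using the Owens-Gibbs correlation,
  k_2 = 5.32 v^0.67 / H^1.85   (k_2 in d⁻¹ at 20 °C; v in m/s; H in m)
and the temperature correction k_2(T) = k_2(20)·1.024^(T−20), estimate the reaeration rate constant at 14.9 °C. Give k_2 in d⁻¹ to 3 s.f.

k_2 ≈ 1.11 d⁻¹

k_2(20) = 5.32 × 0.901^0.67 / 2.10^1.85 = 5.32 × 0.9325 / 3.946 = 1.257 d⁻¹.
k_2(14.9) = 1.257 × 1.024^(14.9−20) = 1.257 × 0.8861 = 1.114 d⁻¹.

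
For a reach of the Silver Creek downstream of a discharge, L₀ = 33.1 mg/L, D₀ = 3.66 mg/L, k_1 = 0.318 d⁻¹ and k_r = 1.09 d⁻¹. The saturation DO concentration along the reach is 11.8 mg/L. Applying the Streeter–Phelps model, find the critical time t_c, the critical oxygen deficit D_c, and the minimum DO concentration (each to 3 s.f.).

At the critical point dD/dt = 0, so k_1 L₀ e^(−k_1 t) = k_r D. Substituting D(t) from the Streeter–Phelps equation and solving for t gives
t_c = ln[(k_r/k_1)(1 − D₀(k_r−k_1)/(k_1 L₀))] / (k_r−k_1).
Here k_r−k_1 = 0.7720 d⁻¹ and 1 − D₀(k_r−k_1)/(k_1 L₀) = 1 − 3.66×0.7720/(0.318×33.1) = 0.7316, so
t_c = ln(3.428 × 0.7316) / 0.7720 = 0.9193 / 0.7720 = 1.191 d.
L(t_c) = L₀ e^(−k_1 t_c) = 33.1 × 0.6848 = 22.67 mg/L, and at the critical point k_r D_c = k_1 L, so D_c = (0.318/1.09) × 22.67 = 6.613 mg/L.
Minimum DO = C_s − D_c = 11.8 − 6.613 = 5.187 mg/L.

t_c ≈ 1.19 d; D_c ≈ 6.61 mg/L; min DO ≈ 5.19 mg/L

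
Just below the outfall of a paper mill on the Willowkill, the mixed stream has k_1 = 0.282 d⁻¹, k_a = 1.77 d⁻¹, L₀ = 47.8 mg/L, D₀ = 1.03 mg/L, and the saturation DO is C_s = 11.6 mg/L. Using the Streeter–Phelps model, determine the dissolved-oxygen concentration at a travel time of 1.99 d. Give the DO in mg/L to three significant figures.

k_1 L₀/(k_a−k_1) = 0.282×47.8/(1.77−0.282) = 13.48/1.488 = 9.059 mg/L.
e^(−k_1 t) = e^(−0.282×1.990) = 0.5705; e^(−k_a t) = e^(−1.77×1.990) = 0.02953.
D = 9.059 × (0.5705 − 0.02953) + 1.03 × 0.02953 = 4.901 + 0.03042 = 4.931 mg/L.
DO = C_s − D = 11.6 − 4.931 = 6.669 mg/L.

DO ≈ 6.67 mg/L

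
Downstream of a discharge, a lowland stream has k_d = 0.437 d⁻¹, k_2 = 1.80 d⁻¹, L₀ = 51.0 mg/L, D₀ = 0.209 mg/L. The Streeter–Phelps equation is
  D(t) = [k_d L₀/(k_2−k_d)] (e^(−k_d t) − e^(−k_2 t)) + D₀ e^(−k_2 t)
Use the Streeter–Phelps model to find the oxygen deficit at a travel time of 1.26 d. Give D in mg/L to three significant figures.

D ≈ 7.76 mg/L

k_d L₀/(k_2−k_d) = 0.437×51.0/(1.80−0.437) = 22.29/1.363 = 16.35 mg/L.
e^(−k_d t) = e^(−0.437×1.260) = 0.5766; e^(−k_2 t) = e^(−1.80×1.260) = 0.1035.
D = 16.35 × (0.5766 − 0.1035) + 0.209 × 0.1035 = 7.735 + 0.02164 = 7.757 mg/L.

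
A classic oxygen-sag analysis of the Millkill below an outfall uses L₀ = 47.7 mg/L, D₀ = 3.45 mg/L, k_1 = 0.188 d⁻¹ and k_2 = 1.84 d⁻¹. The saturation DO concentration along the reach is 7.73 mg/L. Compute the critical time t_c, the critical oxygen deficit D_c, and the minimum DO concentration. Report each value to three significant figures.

At the critical point dD/dt = 0, so k_1 L₀ e^(−k_1 t) = k_2 D. Substituting D(t) from the Streeter–Phelps equation and solving for t gives
t_c = ln[(k_2/k_1)(1 − D₀(k_2−k_1)/(k_1 L₀))] / (k_2−k_1).
Here k_2−k_1 = 1.652 d⁻¹ and 1 − D₀(k_2−k_1)/(k_1 L₀) = 1 − 3.45×1.652/(0.188×47.7) = 0.3644, so
t_c = ln(9.787 × 0.3644) / 1.652 = 1.272 / 1.652 = 0.7698 d.
L(t_c) = L₀ e^(−k_1 t_c) = 47.7 × 0.8653 = 41.27 mg/L, and at the critical point k_2 D_c = k_1 L, so D_c = (0.188/1.84) × 41.27 = 4.217 mg/L.
Minimum DO = C_s − D_c = 7.73 − 4.217 = 3.513 mg/L.

t_c ≈ 0.770 d; D_c ≈ 4.22 mg/L; min DO ≈ 3.51 mg/L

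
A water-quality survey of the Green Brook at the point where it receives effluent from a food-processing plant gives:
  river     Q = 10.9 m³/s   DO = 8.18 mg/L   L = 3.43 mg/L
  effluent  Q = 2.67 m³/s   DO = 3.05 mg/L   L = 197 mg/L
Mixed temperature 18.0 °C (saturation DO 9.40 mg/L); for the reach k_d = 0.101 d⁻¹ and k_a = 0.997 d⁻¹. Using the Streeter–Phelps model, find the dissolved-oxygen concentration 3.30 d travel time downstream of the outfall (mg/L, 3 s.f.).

Mixed DO = (10.9×8.18 + 2.67×3.05)/(10.9+2.67) = 97.31/13.57 = 7.171 mg/L.
Mixed L₀ = (10.9×3.43 + 2.67×197)/(13.57) = 563.4/13.57 = 41.52 mg/L.
Initial deficit D₀ = C_s − DO₀ = 9.40 − 7.171 = 2.229 mg/L.
D(3.30) = [0.101×41.52/(0.997−0.101)](e^(−0.101×3.30) − e^(−0.997×3.30)) + 2.229 e^(−0.997×3.30)
= 4.680 × (0.7166 − 0.03725) + 2.229 × 0.03725 = 3.262 mg/L.
DO = 9.40 − 3.262 = 6.138 mg/L.

DO ≈ 6.14 mg/L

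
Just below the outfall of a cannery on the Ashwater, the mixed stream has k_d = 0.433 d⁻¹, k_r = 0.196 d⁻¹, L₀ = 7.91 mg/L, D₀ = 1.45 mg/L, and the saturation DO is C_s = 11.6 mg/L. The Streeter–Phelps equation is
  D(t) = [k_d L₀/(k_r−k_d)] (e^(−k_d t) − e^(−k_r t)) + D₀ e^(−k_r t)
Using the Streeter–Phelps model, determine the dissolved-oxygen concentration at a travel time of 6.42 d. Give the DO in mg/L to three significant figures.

DO ≈ 7.98 mg/L

k_d L₀/(k_r−k_d) = 0.433×7.91/(0.196−0.433) = 3.425/-0.2370 = -14.45 mg/L.
e^(−k_d t) = e^(−0.433×6.420) = 0.06205; e^(−k_r t) = e^(−0.196×6.420) = 0.2841.
D = -14.45 × (0.06205 − 0.2841) + 1.45 × 0.2841 = 3.209 + 0.4120 = 3.621 mg/L.
DO = C_s − D = 11.6 − 3.621 = 7.979 mg/L.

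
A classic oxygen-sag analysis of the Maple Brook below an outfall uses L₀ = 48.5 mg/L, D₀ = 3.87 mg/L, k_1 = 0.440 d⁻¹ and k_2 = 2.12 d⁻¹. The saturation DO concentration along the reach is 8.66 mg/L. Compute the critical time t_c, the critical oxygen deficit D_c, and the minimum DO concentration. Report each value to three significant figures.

With k_2/k_1 = 4.818 and 1 − D₀(k_2−k_1)/(k_1 L₀) = 0.6953,
t_c = ln(4.818 × 0.6953) / (2.12 − 0.440) = ln(3.350) / 1.680 = 1.209/1.680 = 0.7197 d.
D_c = (k_1/k_2) L₀ e^(−k_1 t_c) = (0.440/2.12) × 48.5 × e^(−0.440×0.7197) = 0.2075 × 48.5 × 0.7286 = 7.334 mg/L.
Minimum DO = C_s − D_c = 8.66 − 7.334 = 1.326 mg/L.

t_c ≈ 0.720 d; D_c ≈ 7.33 mg/L; min DO ≈ 1.33 mg/L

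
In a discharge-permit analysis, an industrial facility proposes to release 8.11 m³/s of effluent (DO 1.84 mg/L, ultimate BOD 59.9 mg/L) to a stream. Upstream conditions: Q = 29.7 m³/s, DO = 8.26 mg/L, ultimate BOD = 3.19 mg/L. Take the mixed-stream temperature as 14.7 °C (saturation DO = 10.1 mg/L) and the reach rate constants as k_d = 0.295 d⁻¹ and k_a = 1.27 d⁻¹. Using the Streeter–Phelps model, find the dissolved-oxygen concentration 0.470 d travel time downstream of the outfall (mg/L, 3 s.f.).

DO ≈ 6.84 mg/L

Mixed DO = (29.7×8.26 + 8.11×1.84)/(29.7+8.11) = 260.2/37.81 = 6.883 mg/L.
Mixed L₀ = (29.7×3.19 + 8.11×59.9)/(37.81) = 580.5/37.81 = 15.35 mg/L.
Initial deficit D₀ = C_s − DO₀ = 10.1 − 6.883 = 3.217 mg/L.
D(0.470) = [0.295×15.35/(1.27−0.295)](e^(−0.295×0.470) − e^(−1.27×0.470)) + 3.217 e^(−1.27×0.470)
= 4.646 × (0.8705 − 0.5505) + 3.217 × 0.5505 = 3.258 mg/L.
DO = 10.1 − 3.258 = 6.842 mg/L.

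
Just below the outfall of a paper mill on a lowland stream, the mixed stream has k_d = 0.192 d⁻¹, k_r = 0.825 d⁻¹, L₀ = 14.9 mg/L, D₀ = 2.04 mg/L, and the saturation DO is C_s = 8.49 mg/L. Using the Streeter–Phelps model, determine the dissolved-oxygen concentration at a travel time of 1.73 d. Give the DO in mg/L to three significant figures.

k_d L₀/(k_r−k_d) = 0.192×14.9/(0.825−0.192) = 2.861/0.6330 = 4.519 mg/L.
e^(−k_d t) = e^(−0.192×1.730) = 0.7174; e^(−k_r t) = e^(−0.825×1.730) = 0.2400.
D = 4.519 × (0.7174 − 0.2400) + 2.04 × 0.2400 = 2.158 + 0.4895 = 2.647 mg/L.
DO = C_s − D = 8.49 − 2.647 = 5.843 mg/L.

DO ≈ 5.84 mg/L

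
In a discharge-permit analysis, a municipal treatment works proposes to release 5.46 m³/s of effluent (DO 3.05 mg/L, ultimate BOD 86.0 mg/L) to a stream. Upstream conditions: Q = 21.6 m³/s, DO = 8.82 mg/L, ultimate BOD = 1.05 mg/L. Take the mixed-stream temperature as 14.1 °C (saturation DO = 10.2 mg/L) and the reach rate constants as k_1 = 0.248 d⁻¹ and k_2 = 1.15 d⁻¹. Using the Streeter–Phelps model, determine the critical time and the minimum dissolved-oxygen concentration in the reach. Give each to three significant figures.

Mixed DO = (21.6×8.82 + 5.46×3.05)/(21.6+5.46) = 207.2/27.06 = 7.656 mg/L.
Mixed L₀ = (21.6×1.05 + 5.46×86.0)/(27.06) = 492.2/27.06 = 18.19 mg/L.
Initial deficit D₀ = C_s − DO₀ = 10.2 − 7.656 = 2.544 mg/L.
t_c = (1/0.9020) ln[(1.15/0.248)(1 − 2.544×0.9020/(0.248×18.19))] = 1.109 × ln(2.278) = 0.9128 d.
D_c = (0.248/1.15) × 18.19 × e^(−0.248×0.9128) = 0.2157 × 18.19 × 0.7974 = 3.128 mg/L.
Minimum DO = 10.2 − 3.128 = 7.072 mg/L.

t_c ≈ 0.913 d; minimum DO ≈ 7.07 mg/L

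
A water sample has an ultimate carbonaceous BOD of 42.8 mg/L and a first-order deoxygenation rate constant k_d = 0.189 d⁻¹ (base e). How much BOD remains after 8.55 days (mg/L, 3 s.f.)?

L_t = L₀ e^(−k_d t) = 42.8 × e^(−0.189×8.55) = 42.8 × 0.1987 = 8.504 mg/L.

L ≈ 8.50 mg/L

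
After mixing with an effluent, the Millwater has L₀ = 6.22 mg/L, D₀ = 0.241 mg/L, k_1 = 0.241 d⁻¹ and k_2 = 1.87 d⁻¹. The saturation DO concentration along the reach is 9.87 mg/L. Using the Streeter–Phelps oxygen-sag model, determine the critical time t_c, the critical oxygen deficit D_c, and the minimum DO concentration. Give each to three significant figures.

t_c ≈ 1.07 d; D_c ≈ 0.619 mg/L; min DO ≈ 9.25 mg/L

t_c = [1/(k_2−k_1)] ln[(k_2/k_1)(1 − D₀(k_2−k_1)/(k_1 L₀))]
= [1/(1.87−0.241)] ln[(1.87/0.241)(1 − 0.241×1.629/(0.241×6.22))]
= (1/1.629) ln[7.759 × 0.7381] = 0.6139 × ln(5.727) = 0.6139 × 1.745 = 1.071 d.
D_c = (k_1/k_2) L₀ e^(−k_1 t_c) = (0.241/1.87) × 6.22 × e^(−0.241×1.071) = 0.1289 × 6.22 × 0.7724 = 0.6192 mg/L.
Minimum DO = C_s − D_c = 9.87 − 0.6192 = 9.251 mg/L.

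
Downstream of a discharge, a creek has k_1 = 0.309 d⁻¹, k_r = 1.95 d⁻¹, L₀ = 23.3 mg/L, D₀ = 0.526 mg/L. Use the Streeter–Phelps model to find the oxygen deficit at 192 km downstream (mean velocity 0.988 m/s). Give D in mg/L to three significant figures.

Travel time t = x/v = 192 km / (0.988 m/s) = 192000 m / 0.988 m/s = 194300 s = 2.249 d.
k_1 L₀/(k_r−k_1) = 0.309×23.3/(1.95−0.309) = 7.200/1.641 = 4.387 mg/L.
e^(−k_1 t) = e^(−0.309×2.249) = 0.4991; e^(−k_r t) = e^(−1.95×2.249) = 0.01245.
D = 4.387 × (0.4991 − 0.01245) + 0.526 × 0.01245 = 2.135 + 0.006549 = 2.142 mg/L.

D ≈ 2.14 mg/L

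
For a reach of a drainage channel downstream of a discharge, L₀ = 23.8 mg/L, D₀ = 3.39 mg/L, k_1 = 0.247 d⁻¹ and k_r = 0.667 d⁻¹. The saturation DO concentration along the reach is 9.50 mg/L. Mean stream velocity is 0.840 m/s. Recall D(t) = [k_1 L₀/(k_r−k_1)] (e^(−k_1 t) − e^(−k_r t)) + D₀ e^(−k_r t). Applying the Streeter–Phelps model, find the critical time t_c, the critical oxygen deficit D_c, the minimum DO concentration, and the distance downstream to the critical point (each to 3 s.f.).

t_c ≈ 1.70 d; D_c ≈ 5.78 mg/L; min DO ≈ 3.72 mg/L; x_c ≈ 124 km

At the critical point dD/dt = 0, so k_1 L₀ e^(−k_1 t) = k_r D. Substituting D(t) from the Streeter–Phelps equation and solving for t gives
t_c = ln[(k_r/k_1)(1 − D₀(k_r−k_1)/(k_1 L₀))] / (k_r−k_1).
Here k_r−k_1 = 0.4200 d⁻¹ and 1 − D₀(k_r−k_1)/(k_1 L₀) = 1 − 3.39×0.4200/(0.247×23.8) = 0.7578, so
t_c = ln(2.700 × 0.7578) / 0.4200 = 0.7161 / 0.4200 = 1.705 d.
L(t_c) = L₀ e^(−k_1 t_c) = 23.8 × 0.6563 = 15.62 mg/L, and at the critical point k_r D_c = k_1 L, so D_c = (0.247/0.667) × 15.62 = 5.784 mg/L.
Minimum DO = C_s − D_c = 9.50 − 5.784 = 3.716 mg/L.
x_c = v t_c = 0.840 m/s × 1.705 d × 86400 s/d = 123700 m ≈ 124 km.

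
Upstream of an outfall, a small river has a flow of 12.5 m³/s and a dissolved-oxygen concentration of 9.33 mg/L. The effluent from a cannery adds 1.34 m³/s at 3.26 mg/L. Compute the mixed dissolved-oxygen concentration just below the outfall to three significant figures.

Flow-weighted mixing: C = (Q_r C_r + Q_w C_w)/(Q_r + Q_w)
= (12.5×9.33 + 1.34×3.26)/(12.5 + 1.34) = 121.0/13.84 = 8.742 mg/L.

8.74 mg/L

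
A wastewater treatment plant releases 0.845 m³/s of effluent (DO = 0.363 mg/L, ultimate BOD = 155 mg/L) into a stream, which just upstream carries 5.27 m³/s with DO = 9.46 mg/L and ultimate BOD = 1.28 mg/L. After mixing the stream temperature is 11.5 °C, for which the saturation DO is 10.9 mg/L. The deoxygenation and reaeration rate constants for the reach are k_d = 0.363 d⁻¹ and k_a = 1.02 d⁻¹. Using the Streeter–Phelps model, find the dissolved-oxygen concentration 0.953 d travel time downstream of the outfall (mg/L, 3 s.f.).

Mixed DO = (5.27×9.46 + 0.845×0.363)/(5.27+0.845) = 50.16/6.115 = 8.203 mg/L.
Mixed L₀ = (5.27×1.28 + 0.845×155)/(6.115) = 137.7/6.115 = 22.52 mg/L.
Initial deficit D₀ = C_s − DO₀ = 10.9 − 8.203 = 2.697 mg/L.
D(0.953) = [0.363×22.52/(1.02−0.363)](e^(−0.363×0.953) − e^(−1.02×0.953)) + 2.697 e^(−1.02×0.953)
= 12.44 × (0.7076 − 0.3783) + 2.697 × 0.3783 = 5.117 mg/L.
DO = 10.9 − 5.117 = 5.783 mg/L.

DO ≈ 5.78 mg/L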